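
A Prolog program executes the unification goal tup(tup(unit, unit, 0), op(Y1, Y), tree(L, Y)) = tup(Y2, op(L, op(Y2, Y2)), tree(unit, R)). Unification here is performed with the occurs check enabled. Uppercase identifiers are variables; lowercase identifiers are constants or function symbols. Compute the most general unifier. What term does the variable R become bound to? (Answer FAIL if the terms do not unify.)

Decompose tup/3: tup(unit, unit, 0) = Y2,  op(Y1, Y) = op(L, op(Y2, Y2)),  tree(L, Y) = tree(unit, R).
Bind Y2 := tup(unit, unit, 0); substituting into the one remaining equation that mentions Y2 gives: op(Y1, Y) = op(L, op(tup(unit, unit, 0), tup(unit, unit, 0))).
Decompose op/2: Y1 = L,  Y = op(tup(unit, unit, 0), tup(unit, unit, 0)).
Bind Y1 := L; no other remaining equation mentions Y1.
Bind Y := op(tup(unit, unit, 0), tup(unit, unit, 0)); substituting into the remaining equation gives: tree(L, op(tup(unit, unit, 0), tup(unit, unit, 0))) = tree(unit, R).
Decompose tree/2: L = unit,  op(tup(unit, unit, 0), tup(unit, unit, 0)) = R.
Bind L := unit; no other remaining equation mentions L. Substituting into the earlier binding gives Y1 := unit.
Bind R := op(tup(unit, unit, 0), tup(unit, unit, 0)).
MGU = { Y2 -> tup(unit, unit, 0), Y1 -> unit, Y -> op(tup(unit, unit, 0), tup(unit, unit, 0)), L -> unit, R -> op(tup(unit, unit, 0), tup(unit, unit, 0)) }, so R -> op(tup(unit, unit, 0), tup(unit, unit, 0)).

op(tup(unit, unit, 0), tup(unit, unit, 0))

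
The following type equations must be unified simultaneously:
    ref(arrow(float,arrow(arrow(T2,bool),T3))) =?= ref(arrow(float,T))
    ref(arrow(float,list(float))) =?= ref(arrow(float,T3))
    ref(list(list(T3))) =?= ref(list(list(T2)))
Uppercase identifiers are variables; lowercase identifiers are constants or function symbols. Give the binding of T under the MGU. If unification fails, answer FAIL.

Decompose ref/1: arrow(float,arrow(arrow(T2,bool),T3)) =?= arrow(float,T).
Decompose arrow/2: float =?= float,  arrow(arrow(T2,bool),T3) =?= T.
Delete trivial equation float =?= float.
Bind T := arrow(arrow(T2,bool),T3); no other remaining equation mentions T.
Decompose ref/1: arrow(float,list(float)) =?= arrow(float,T3).
Decompose arrow/2: float =?= float,  list(float) =?= T3.
Delete trivial equation float =?= float.
Bind T3 := list(float); substituting into the remaining equation gives: ref(list(list(list(float)))) =?= ref(list(list(T2))). Substituting into the earlier binding gives T := arrow(arrow(T2,bool),list(float)).
Decompose ref/1: list(list(list(float))) =?= list(list(T2)).
Decompose list/1: list(list(float)) =?= list(T2).
Decompose list/1: list(float) =?= T2.
Bind T2 := list(float). Substituting into the earlier binding gives T := arrow(arrow(list(float),bool),list(float)).
MGU = { T ↦ arrow(arrow(list(float),bool),list(float)), T3 ↦ list(float), T2 ↦ list(float) }, so T ↦ arrow(arrow(list(float),bool),list(float)).

arrow(arrow(list(float),bool),list(float))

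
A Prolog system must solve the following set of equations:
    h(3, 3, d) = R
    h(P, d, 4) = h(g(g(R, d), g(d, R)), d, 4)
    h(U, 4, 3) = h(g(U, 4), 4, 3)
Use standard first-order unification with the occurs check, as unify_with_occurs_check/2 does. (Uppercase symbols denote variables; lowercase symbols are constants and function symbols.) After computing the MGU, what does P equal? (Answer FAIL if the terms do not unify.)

Bind R := h(3, 3, d); substituting into the one remaining equation that mentions R gives: h(P, d, 4) = h(g(g(h(3, 3, d), d), g(d, h(3, 3, d))), d, 4).
Decompose h/3: P = g(g(h(3, 3, d), d), g(d, h(3, 3, d))),  d = d,  4 = 4.
Bind P := g(g(h(3, 3, d), d), g(d, h(3, 3, d))); no other remaining equation mentions P.
Delete trivial equation d = d.
Delete trivial equation 4 = 4.
Decompose h/3: U = g(U, 4),  4 = 4,  3 = 3.
Occurs check fails: U occurs in g(U, 4); the equation U = g(U, 4) has no finite solution.

FAIL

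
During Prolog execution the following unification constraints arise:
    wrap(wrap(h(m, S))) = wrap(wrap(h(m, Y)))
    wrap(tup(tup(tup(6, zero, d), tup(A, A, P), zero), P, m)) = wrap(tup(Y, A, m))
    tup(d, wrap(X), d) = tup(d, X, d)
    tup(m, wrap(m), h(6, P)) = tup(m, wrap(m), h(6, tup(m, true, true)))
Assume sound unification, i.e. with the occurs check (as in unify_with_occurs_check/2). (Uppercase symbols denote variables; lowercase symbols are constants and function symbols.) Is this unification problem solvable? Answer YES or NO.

NO

Decompose wrap/1: wrap(h(m, S)) = wrap(h(m, Y)).
Decompose wrap/1: h(m, S) = h(m, Y).
Decompose h/2: m = m,  S = Y.
Delete trivial equation m = m.
Bind S := Y; no other remaining equation mentions S.
Decompose wrap/1: tup(tup(tup(6, zero, d), tup(A, A, P), zero), P, m) = tup(Y, A, m).
Decompose tup/3: tup(tup(6, zero, d), tup(A, A, P), zero) = Y,  P = A,  m = m.
Bind Y := tup(tup(6, zero, d), tup(A, A, P), zero); no other remaining equation mentions Y. Substituting into the earlier binding gives S := tup(tup(6, zero, d), tup(A, A, P), zero).
Bind P := A; substituting into the one remaining equation that mentions P gives: tup(m, wrap(m), h(6, A)) = tup(m, wrap(m), h(6, tup(m, true, true))). Substituting into the earlier bindings gives S := tup(tup(6, zero, d), tup(A, A, A), zero), Y := tup(tup(6, zero, d), tup(A, A, A), zero).
Delete trivial equation m = m.
Decompose tup/3: d = d,  wrap(X) = X,  d = d.
Delete trivial equation d = d.
Occurs check fails: X occurs in wrap(X); the equation X = wrap(X) has no finite solution.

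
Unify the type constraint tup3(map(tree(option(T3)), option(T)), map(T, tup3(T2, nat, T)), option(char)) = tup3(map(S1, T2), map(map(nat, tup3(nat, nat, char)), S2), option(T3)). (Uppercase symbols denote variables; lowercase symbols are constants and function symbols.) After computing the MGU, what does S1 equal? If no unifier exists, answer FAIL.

Decompose tup3/3: map(tree(option(T3)), option(T)) = map(S1, T2),  map(T, tup3(T2, nat, T)) = map(map(nat, tup3(nat, nat, char)), S2),  option(char) = option(T3).
Decompose map/2: tree(option(T3)) = S1,  option(T) = T2.
Bind S1 := tree(option(T3)); no other remaining equation mentions S1.
Bind T2 := option(T); substituting into the one remaining equation that mentions T2 gives: map(T, tup3(option(T), nat, T)) = map(map(nat, tup3(nat, nat, char)), S2).
Decompose map/2: T = map(nat, tup3(nat, nat, char)),  tup3(option(T), nat, T) = S2.
Bind T := map(nat, tup3(nat, nat, char)); substituting into the one remaining equation that mentions T gives: tup3(option(map(nat, tup3(nat, nat, char))), nat, map(nat, tup3(nat, nat, char))) = S2. Substituting into the earlier binding gives T2 := option(map(nat, tup3(nat, nat, char))).
Bind S2 := tup3(option(map(nat, tup3(nat, nat, char))), nat, map(nat, tup3(nat, nat, char))); no other remaining equation mentions S2.
Decompose option/1: char = T3.
Bind T3 := char. Substituting into the earlier binding gives S1 := tree(option(char)).
MGU = { S1 := tree(option(char)), T2 := option(map(nat, tup3(nat, nat, char))), T := map(nat, tup3(nat, nat, char)), S2 := tup3(option(map(nat, tup3(nat, nat, char))), nat, map(nat, tup3(nat, nat, char))), T3 := char }, so S1 := tree(option(char)).

tree(option(char))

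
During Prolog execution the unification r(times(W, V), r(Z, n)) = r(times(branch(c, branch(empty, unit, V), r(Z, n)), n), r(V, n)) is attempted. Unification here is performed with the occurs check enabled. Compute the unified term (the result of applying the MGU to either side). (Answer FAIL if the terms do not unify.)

r(times(branch(c, branch(empty, unit, n), r(n, n)), n), r(n, n))

Decompose r/2: times(W, V) = times(branch(c, branch(empty, unit, V), r(Z, n)), n),  r(Z, n) = r(V, n).
Decompose times/2: W = branch(c, branch(empty, unit, V), r(Z, n)),  V = n.
Bind W := branch(c, branch(empty, unit, V), r(Z, n)); no other remaining equation mentions W.
Bind V := n; substituting into the remaining equation gives: r(Z, n) = r(n, n). Substituting into the earlier binding gives W := branch(c, branch(empty, unit, n), r(Z, n)).
Decompose r/2: Z = n,  n = n.
Bind Z := n; no other remaining equation mentions Z. Substituting into the earlier binding gives W := branch(c, branch(empty, unit, n), r(n, n)).
Delete trivial equation n = n.
Applying the MGU to either side gives r(times(branch(c, branch(empty, unit, n), r(n, n)), n), r(n, n)).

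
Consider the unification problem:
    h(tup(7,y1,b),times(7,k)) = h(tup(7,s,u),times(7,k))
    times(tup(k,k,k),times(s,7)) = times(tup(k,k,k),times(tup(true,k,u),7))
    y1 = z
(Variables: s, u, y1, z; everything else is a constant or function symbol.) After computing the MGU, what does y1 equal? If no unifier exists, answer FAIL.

tup(true,k,b)

Decompose h/2: tup(7,y1,b) = tup(7,s,u),  times(7,k) = times(7,k).
Decompose tup/3: 7 = 7,  y1 = s,  b = u.
Delete trivial equation 7 = 7.
Bind y1 := s; substituting into the one remaining equation that mentions y1 gives: s = z.
Bind u := b; substituting into the one remaining equation that mentions u gives: times(tup(k,k,k),times(s,7)) = times(tup(k,k,k),times(tup(true,k,b),7)).
Delete trivial equation times(7,k) = times(7,k).
Decompose times/2: tup(k,k,k) = tup(k,k,k),  times(s,7) = times(tup(true,k,b),7).
Delete trivial equation tup(k,k,k) = tup(k,k,k).
Decompose times/2: s = tup(true,k,b),  7 = 7.
Bind s := tup(true,k,b); substituting into the one remaining equation that mentions s gives: tup(true,k,b) = z. Substituting into the earlier binding gives y1 := tup(true,k,b).
Delete trivial equation 7 = 7.
Bind z := tup(true,k,b).
MGU = { y1 ↦ tup(true,k,b), u ↦ b, s ↦ tup(true,k,b), z ↦ tup(true,k,b) }, so y1 ↦ tup(true,k,b).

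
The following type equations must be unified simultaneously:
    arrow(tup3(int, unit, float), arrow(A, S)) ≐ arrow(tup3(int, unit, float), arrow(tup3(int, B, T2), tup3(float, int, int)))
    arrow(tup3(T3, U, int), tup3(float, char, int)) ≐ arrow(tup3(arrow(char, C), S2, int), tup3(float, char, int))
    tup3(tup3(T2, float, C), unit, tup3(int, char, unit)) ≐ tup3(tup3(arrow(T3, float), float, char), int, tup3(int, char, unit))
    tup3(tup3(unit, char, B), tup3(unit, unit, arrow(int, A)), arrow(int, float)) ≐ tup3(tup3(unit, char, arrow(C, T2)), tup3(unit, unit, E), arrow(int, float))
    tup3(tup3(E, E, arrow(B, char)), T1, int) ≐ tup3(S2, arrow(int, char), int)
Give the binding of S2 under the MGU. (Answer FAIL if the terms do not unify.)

Decompose arrow/2: tup3(int, unit, float) ≐ tup3(int, unit, float),  arrow(A, S) ≐ arrow(tup3(int, B, T2), tup3(float, int, int)).
Delete trivial equation tup3(int, unit, float) ≐ tup3(int, unit, float).
Decompose arrow/2: A ≐ tup3(int, B, T2),  S ≐ tup3(float, int, int).
Bind A := tup3(int, B, T2); substituting into the one remaining equation that mentions A gives: tup3(tup3(unit, char, B), tup3(unit, unit, arrow(int, tup3(int, B, T2))), arrow(int, float)) ≐ tup3(tup3(unit, char, arrow(C, T2)), tup3(unit, unit, E), arrow(int, float)).
Bind S := tup3(float, int, int); no other remaining equation mentions S.
Decompose arrow/2: tup3(T3, U, int) ≐ tup3(arrow(char, C), S2, int),  tup3(float, char, int) ≐ tup3(float, char, int).
Decompose tup3/3: T3 ≐ arrow(char, C),  U ≐ S2,  int ≐ int.
Bind T3 := arrow(char, C); substituting into the one remaining equation that mentions T3 gives: tup3(tup3(T2, float, C), unit, tup3(int, char, unit)) ≐ tup3(tup3(arrow(arrow(char, C), float), float, char), int, tup3(int, char, unit)).
Bind U := S2; no other remaining equation mentions U.
Delete trivial equation int ≐ int.
Delete trivial equation tup3(float, char, int) ≐ tup3(float, char, int).
Decompose tup3/3: tup3(T2, float, C) ≐ tup3(arrow(arrow(char, C), float), float, char),  unit ≐ int,  tup3(int, char, unit) ≐ tup3(int, char, unit).
Decompose tup3/3: T2 ≐ arrow(arrow(char, C), float),  float ≐ float,  C ≐ char.
Bind T2 := arrow(arrow(char, C), float); substituting into the one remaining equation that mentions T2 gives: tup3(tup3(unit, char, B), tup3(unit, unit, arrow(int, tup3(int, B, arrow(arrow(char, C), float)))), arrow(int, float)) ≐ tup3(tup3(unit, char, arrow(C, arrow(arrow(char, C), float))), tup3(unit, unit, E), arrow(int, float)). Substituting into the earlier binding gives A := tup3(int, B, arrow(arrow(char, C), float)).
Delete trivial equation float ≐ float.
Bind C := char; substituting into the one remaining equation that mentions C gives: tup3(tup3(unit, char, B), tup3(unit, unit, arrow(int, tup3(int, B, arrow(arrow(char, char), float)))), arrow(int, float)) ≐ tup3(tup3(unit, char, arrow(char, arrow(arrow(char, char), float))), tup3(unit, unit, E), arrow(int, float)). Substituting into the earlier bindings gives A := tup3(int, B, arrow(arrow(char, char), float)), T3 := arrow(char, char), T2 := arrow(arrow(char, char), float).
Clash: constants unit and int differ; no unifier exists.

FAIL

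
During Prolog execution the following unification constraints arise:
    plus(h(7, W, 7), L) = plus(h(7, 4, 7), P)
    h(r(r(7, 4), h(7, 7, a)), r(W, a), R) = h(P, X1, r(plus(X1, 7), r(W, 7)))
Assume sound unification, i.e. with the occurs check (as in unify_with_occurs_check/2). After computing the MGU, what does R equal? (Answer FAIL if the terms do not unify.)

Decompose plus/2: h(7, W, 7) = h(7, 4, 7),  L = P.
Decompose h/3: 7 = 7,  W = 4,  7 = 7.
Delete trivial equation 7 = 7.
Bind W := 4; substituting into the one remaining equation that mentions W gives: h(r(r(7, 4), h(7, 7, a)), r(4, a), R) = h(P, X1, r(plus(X1, 7), r(4, 7))).
Delete trivial equation 7 = 7.
Bind L := P; no other remaining equation mentions L.
Decompose h/3: r(r(7, 4), h(7, 7, a)) = P,  r(4, a) = X1,  R = r(plus(X1, 7), r(4, 7)).
Bind P := r(r(7, 4), h(7, 7, a)); no other remaining equation mentions P. Substituting into the earlier binding gives L := r(r(7, 4), h(7, 7, a)).
Bind X1 := r(4, a); substituting into the remaining equation gives: R = r(plus(r(4, a), 7), r(4, 7)).
Bind R := r(plus(r(4, a), 7), r(4, 7)).
MGU = { W ↦ 4, L ↦ r(r(7, 4), h(7, 7, a)), P ↦ r(r(7, 4), h(7, 7, a)), X1 ↦ r(4, a), R ↦ r(plus(r(4, a), 7), r(4, 7)) }, so R ↦ r(plus(r(4, a), 7), r(4, 7)).

r(plus(r(4, a), 7), r(4, 7))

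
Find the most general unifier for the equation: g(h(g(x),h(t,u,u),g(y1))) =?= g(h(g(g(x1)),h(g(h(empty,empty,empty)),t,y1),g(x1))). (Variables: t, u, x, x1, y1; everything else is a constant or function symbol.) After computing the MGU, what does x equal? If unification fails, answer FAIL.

g(g(h(empty,empty,empty)))

Decompose g/1: h(g(x),h(t,u,u),g(y1)) =?= h(g(g(x1)),h(g(h(empty,empty,empty)),t,y1),g(x1)).
Decompose h/3: g(x) =?= g(g(x1)),  h(t,u,u) =?= h(g(h(empty,empty,empty)),t,y1),  g(y1) =?= g(x1).
Decompose g/1: x =?= g(x1).
Bind x := g(x1); no other remaining equation mentions x.
Decompose h/3: t =?= g(h(empty,empty,empty)),  u =?= t,  u =?= y1.
Bind t := g(h(empty,empty,empty)); substituting into the one remaining equation that mentions t gives: u =?= g(h(empty,empty,empty)).
Bind u := g(h(empty,empty,empty)); substituting into the one remaining equation that mentions u gives: g(h(empty,empty,empty)) =?= y1.
Bind y1 := g(h(empty,empty,empty)); substituting into the remaining equation gives: g(g(h(empty,empty,empty))) =?= g(x1).
Decompose g/1: g(h(empty,empty,empty)) =?= x1.
Bind x1 := g(h(empty,empty,empty)). Substituting into the earlier binding gives x := g(g(h(empty,empty,empty))).
MGU = { x := g(g(h(empty,empty,empty))), t := g(h(empty,empty,empty)), u := g(h(empty,empty,empty)), y1 := g(h(empty,empty,empty)), x1 := g(h(empty,empty,empty)) }, so x := g(g(h(empty,empty,empty))).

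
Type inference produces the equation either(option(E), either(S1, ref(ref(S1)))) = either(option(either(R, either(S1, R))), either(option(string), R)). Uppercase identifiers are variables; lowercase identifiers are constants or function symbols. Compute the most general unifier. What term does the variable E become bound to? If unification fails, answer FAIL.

Decompose either/2: option(E) = option(either(R, either(S1, R))),  either(S1, ref(ref(S1))) = either(option(string), R).
Decompose option/1: E = either(R, either(S1, R)).
Bind E := either(R, either(S1, R)); no other remaining equation mentions E.
Decompose either/2: S1 = option(string),  ref(ref(S1)) = R.
Bind S1 := option(string); substituting into the remaining equation gives: ref(ref(option(string))) = R. Substituting into the earlier binding gives E := either(R, either(option(string), R)).
Bind R := ref(ref(option(string))). Substituting into the earlier binding gives E := either(ref(ref(option(string))), either(option(string), ref(ref(option(string))))).
MGU = { E -> either(ref(ref(option(string))), either(option(string), ref(ref(option(string))))), S1 -> option(string), R -> ref(ref(option(string))) }, so E -> either(ref(ref(option(string))), either(option(string), ref(ref(option(string))))).

either(ref(ref(option(string))), either(option(string), ref(ref(option(string)))))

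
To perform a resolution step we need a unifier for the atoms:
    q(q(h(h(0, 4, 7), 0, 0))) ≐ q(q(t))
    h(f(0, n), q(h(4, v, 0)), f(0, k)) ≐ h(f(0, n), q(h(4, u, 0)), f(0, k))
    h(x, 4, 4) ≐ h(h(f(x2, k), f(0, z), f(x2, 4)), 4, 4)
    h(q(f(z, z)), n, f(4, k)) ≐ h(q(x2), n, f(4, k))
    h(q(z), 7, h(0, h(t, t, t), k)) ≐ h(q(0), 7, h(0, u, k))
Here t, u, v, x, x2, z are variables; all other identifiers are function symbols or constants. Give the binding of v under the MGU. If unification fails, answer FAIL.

Decompose q/1: q(h(h(0, 4, 7), 0, 0)) ≐ q(t).
Decompose q/1: h(h(0, 4, 7), 0, 0) ≐ t.
Bind t := h(h(0, 4, 7), 0, 0); substituting into the one remaining equation that mentions t gives: h(q(z), 7, h(0, h(h(h(0, 4, 7), 0, 0), h(h(0, 4, 7), 0, 0), h(h(0, 4, 7), 0, 0)), k)) ≐ h(q(0), 7, h(0, u, k)).
Decompose h/3: f(0, n) ≐ f(0, n),  q(h(4, v, 0)) ≐ q(h(4, u, 0)),  f(0, k) ≐ f(0, k).
Delete trivial equation f(0, n) ≐ f(0, n).
Decompose q/1: h(4, v, 0) ≐ h(4, u, 0).
Decompose h/3: 4 ≐ 4,  v ≐ u,  0 ≐ 0.
Delete trivial equation 4 ≐ 4.
Bind v := u; no other remaining equation mentions v.
Delete trivial equation 0 ≐ 0.
Delete trivial equation f(0, k) ≐ f(0, k).
Decompose h/3: x ≐ h(f(x2, k), f(0, z), f(x2, 4)),  4 ≐ 4,  4 ≐ 4.
Bind x := h(f(x2, k), f(0, z), f(x2, 4)); no other remaining equation mentions x.
Delete trivial equation 4 ≐ 4.
Delete trivial equation 4 ≐ 4.
Decompose h/3: q(f(z, z)) ≐ q(x2),  n ≐ n,  f(4, k) ≐ f(4, k).
Decompose q/1: f(z, z) ≐ x2.
Bind x2 := f(z, z); no other remaining equation mentions x2. Substituting into the earlier binding gives x := h(f(f(z, z), k), f(0, z), f(f(z, z), 4)).
Delete trivial equation n ≐ n.
Delete trivial equation f(4, k) ≐ f(4, k).
Decompose h/3: q(z) ≐ q(0),  7 ≐ 7,  h(0, h(h(h(0, 4, 7), 0, 0), h(h(0, 4, 7), 0, 0), h(h(0, 4, 7), 0, 0)), k) ≐ h(0, u, k).
Decompose q/1: z ≐ 0.
Bind z := 0; no other remaining equation mentions z. Substituting into the earlier bindings gives x := h(f(f(0, 0), k), f(0, 0), f(f(0, 0), 4)), x2 := f(0, 0).
Delete trivial equation 7 ≐ 7.
Decompose h/3: 0 ≐ 0,  h(h(h(0, 4, 7), 0, 0), h(h(0, 4, 7), 0, 0), h(h(0, 4, 7), 0, 0)) ≐ u,  k ≐ k.
Delete trivial equation 0 ≐ 0.
Bind u := h(h(h(0, 4, 7), 0, 0), h(h(0, 4, 7), 0, 0), h(h(0, 4, 7), 0, 0)); no other remaining equation mentions u. Substituting into the earlier binding gives v := h(h(h(0, 4, 7), 0, 0), h(h(0, 4, 7), 0, 0), h(h(0, 4, 7), 0, 0)).
Delete trivial equation k ≐ k.
MGU = { t -> h(h(0, 4, 7), 0, 0), v -> h(h(h(0, 4, 7), 0, 0), h(h(0, 4, 7), 0, 0), h(h(0, 4, 7), 0, 0)), x -> h(f(f(0, 0), k), f(0, 0), f(f(0, 0), 4)), x2 -> f(0, 0), z -> 0, u -> h(h(h(0, 4, 7), 0, 0), h(h(0, 4, 7), 0, 0), h(h(0, 4, 7), 0, 0)) }, so v -> h(h(h(0, 4, 7), 0, 0), h(h(0, 4, 7), 0, 0), h(h(0, 4, 7), 0, 0)).

h(h(h(0, 4, 7), 0, 0), h(h(0, 4, 7), 0, 0), h(h(0, 4, 7), 0, 0))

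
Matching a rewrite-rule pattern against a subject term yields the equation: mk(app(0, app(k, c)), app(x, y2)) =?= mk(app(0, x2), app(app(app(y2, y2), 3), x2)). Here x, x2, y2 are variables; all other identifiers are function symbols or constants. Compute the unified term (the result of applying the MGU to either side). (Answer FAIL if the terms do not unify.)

Decompose mk/2: app(0, app(k, c)) =?= app(0, x2),  app(x, y2) =?= app(app(app(y2, y2), 3), x2).
Decompose app/2: 0 =?= 0,  app(k, c) =?= x2.
Delete trivial equation 0 =?= 0.
Bind x2 := app(k, c); substituting into the remaining equation gives: app(x, y2) =?= app(app(app(y2, y2), 3), app(k, c)).
Decompose app/2: x =?= app(app(y2, y2), 3),  y2 =?= app(k, c).
Bind x := app(app(y2, y2), 3); no other remaining equation mentions x.
Bind y2 := app(k, c). Substituting into the earlier binding gives x := app(app(app(k, c), app(k, c)), 3).
Applying the MGU to either side gives mk(app(0, app(k, c)), app(app(app(app(k, c), app(k, c)), 3), app(k, c))).

mk(app(0, app(k, c)), app(app(app(app(k, c), app(k, c)), 3), app(k, c)))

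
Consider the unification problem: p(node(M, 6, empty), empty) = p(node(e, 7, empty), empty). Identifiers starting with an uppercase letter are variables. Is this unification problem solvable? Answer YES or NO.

NO

Decompose p/2: node(M, 6, empty) = node(e, 7, empty),  empty = empty.
Decompose node/3: M = e,  6 = 7,  empty = empty.
Bind M := e; no other remaining equation mentions M.
Clash: constants 6 and 7 differ; no unifier exists.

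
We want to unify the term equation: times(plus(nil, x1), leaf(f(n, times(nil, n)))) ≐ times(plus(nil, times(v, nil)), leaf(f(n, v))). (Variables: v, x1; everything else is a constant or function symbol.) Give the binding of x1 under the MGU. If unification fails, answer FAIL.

Decompose times/2: plus(nil, x1) ≐ plus(nil, times(v, nil)),  leaf(f(n, times(nil, n))) ≐ leaf(f(n, v)).
Decompose plus/2: nil ≐ nil,  x1 ≐ times(v, nil).
Delete trivial equation nil ≐ nil.
Bind x1 := times(v, nil); no other remaining equation mentions x1.
Decompose leaf/1: f(n, times(nil, n)) ≐ f(n, v).
Decompose f/2: n ≐ n,  times(nil, n) ≐ v.
Delete trivial equation n ≐ n.
Bind v := times(nil, n). Substituting into the earlier binding gives x1 := times(times(nil, n), nil).
MGU = { x1 -> times(times(nil, n), nil), v -> times(nil, n) }, so x1 -> times(times(nil, n), nil).

times(times(nil, n), nil)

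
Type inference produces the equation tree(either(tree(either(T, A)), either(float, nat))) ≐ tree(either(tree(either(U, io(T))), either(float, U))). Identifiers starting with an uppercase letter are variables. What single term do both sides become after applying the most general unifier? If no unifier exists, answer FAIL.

tree(either(tree(either(nat, io(nat))), either(float, nat)))

Decompose tree/1: either(tree(either(T, A)), either(float, nat)) ≐ either(tree(either(U, io(T))), either(float, U)).
Decompose either/2: tree(either(T, A)) ≐ tree(either(U, io(T))),  either(float, nat) ≐ either(float, U).
Decompose tree/1: either(T, A) ≐ either(U, io(T)).
Decompose either/2: T ≐ U,  A ≐ io(T).
Bind T := U; substituting into the one remaining equation that mentions T gives: A ≐ io(U).
Bind A := io(U); no other remaining equation mentions A.
Decompose either/2: float ≐ float,  nat ≐ U.
Delete trivial equation float ≐ float.
Bind U := nat. Substituting into the earlier bindings gives T := nat, A := io(nat).
Applying the MGU to either side gives tree(either(tree(either(nat, io(nat))), either(float, nat))).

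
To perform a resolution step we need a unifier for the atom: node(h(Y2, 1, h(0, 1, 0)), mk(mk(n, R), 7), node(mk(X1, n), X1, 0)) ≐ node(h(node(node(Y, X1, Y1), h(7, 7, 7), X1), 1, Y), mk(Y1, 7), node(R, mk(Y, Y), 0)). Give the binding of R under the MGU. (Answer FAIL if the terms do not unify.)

Decompose node/3: h(Y2, 1, h(0, 1, 0)) ≐ h(node(node(Y, X1, Y1), h(7, 7, 7), X1), 1, Y),  mk(mk(n, R), 7) ≐ mk(Y1, 7),  node(mk(X1, n), X1, 0) ≐ node(R, mk(Y, Y), 0).
Decompose h/3: Y2 ≐ node(node(Y, X1, Y1), h(7, 7, 7), X1),  1 ≐ 1,  h(0, 1, 0) ≐ Y.
Bind Y2 := node(node(Y, X1, Y1), h(7, 7, 7), X1); no other remaining equation mentions Y2.
Delete trivial equation 1 ≐ 1.
Bind Y := h(0, 1, 0); substituting into the one remaining equation that mentions Y gives: node(mk(X1, n), X1, 0) ≐ node(R, mk(h(0, 1, 0), h(0, 1, 0)), 0). Substituting into the earlier binding gives Y2 := node(node(h(0, 1, 0), X1, Y1), h(7, 7, 7), X1).
Decompose mk/2: mk(n, R) ≐ Y1,  7 ≐ 7.
Bind Y1 := mk(n, R); no other remaining equation mentions Y1. Substituting into the earlier binding gives Y2 := node(node(h(0, 1, 0), X1, mk(n, R)), h(7, 7, 7), X1).
Delete trivial equation 7 ≐ 7.
Decompose node/3: mk(X1, n) ≐ R,  X1 ≐ mk(h(0, 1, 0), h(0, 1, 0)),  0 ≐ 0.
Bind R := mk(X1, n); no other remaining equation mentions R. Substituting into the earlier bindings gives Y2 := node(node(h(0, 1, 0), X1, mk(n, mk(X1, n))), h(7, 7, 7), X1), Y1 := mk(n, mk(X1, n)).
Bind X1 := mk(h(0, 1, 0), h(0, 1, 0)); no other remaining equation mentions X1. Substituting into the earlier bindings gives Y2 := node(node(h(0, 1, 0), mk(h(0, 1, 0), h(0, 1, 0)), mk(n, mk(mk(h(0, 1, 0), h(0, 1, 0)), n))), h(7, 7, 7), mk(h(0, 1, 0), h(0, 1, 0))), Y1 := mk(n, mk(mk(h(0, 1, 0), h(0, 1, 0)), n)), R := mk(mk(h(0, 1, 0), h(0, 1, 0)), n).
Delete trivial equation 0 ≐ 0.
MGU = { Y2 -> node(node(h(0, 1, 0), mk(h(0, 1, 0), h(0, 1, 0)), mk(n, mk(mk(h(0, 1, 0), h(0, 1, 0)), n))), h(7, 7, 7), mk(h(0, 1, 0), h(0, 1, 0))), Y -> h(0, 1, 0), Y1 -> mk(n, mk(mk(h(0, 1, 0), h(0, 1, 0)), n)), R -> mk(mk(h(0, 1, 0), h(0, 1, 0)), n), X1 -> mk(h(0, 1, 0), h(0, 1, 0)) }, so R -> mk(mk(h(0, 1, 0), h(0, 1, 0)), n).

mk(mk(h(0, 1, 0), h(0, 1, 0)), n)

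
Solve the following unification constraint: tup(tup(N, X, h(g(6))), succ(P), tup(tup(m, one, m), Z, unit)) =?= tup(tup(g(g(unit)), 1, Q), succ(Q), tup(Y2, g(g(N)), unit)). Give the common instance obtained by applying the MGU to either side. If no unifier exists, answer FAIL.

Decompose tup/3: tup(N, X, h(g(6))) =?= tup(g(g(unit)), 1, Q),  succ(P) =?= succ(Q),  tup(tup(m, one, m), Z, unit) =?= tup(Y2, g(g(N)), unit).
Decompose tup/3: N =?= g(g(unit)),  X =?= 1,  h(g(6)) =?= Q.
Bind N := g(g(unit)); substituting into the one remaining equation that mentions N gives: tup(tup(m, one, m), Z, unit) =?= tup(Y2, g(g(g(g(unit)))), unit).
Bind X := 1; no other remaining equation mentions X.
Bind Q := h(g(6)); substituting into the one remaining equation that mentions Q gives: succ(P) =?= succ(h(g(6))).
Decompose succ/1: P =?= h(g(6)).
Bind P := h(g(6)); no other remaining equation mentions P.
Decompose tup/3: tup(m, one, m) =?= Y2,  Z =?= g(g(g(g(unit)))),  unit =?= unit.
Bind Y2 := tup(m, one, m); no other remaining equation mentions Y2.
Bind Z := g(g(g(g(unit)))); no other remaining equation mentions Z.
Delete trivial equation unit =?= unit.
Applying the MGU to either side gives tup(tup(g(g(unit)), 1, h(g(6))), succ(h(g(6))), tup(tup(m, one, m), g(g(g(g(unit)))), unit)).

tup(tup(g(g(unit)), 1, h(g(6))), succ(h(g(6))), tup(tup(m, one, m), g(g(g(g(unit)))), unit))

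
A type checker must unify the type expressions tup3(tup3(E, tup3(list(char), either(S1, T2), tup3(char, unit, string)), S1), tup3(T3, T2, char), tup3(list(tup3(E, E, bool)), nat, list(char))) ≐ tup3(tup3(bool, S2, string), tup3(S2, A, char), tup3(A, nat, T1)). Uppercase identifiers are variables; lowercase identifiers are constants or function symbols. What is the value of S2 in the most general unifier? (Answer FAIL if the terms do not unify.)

tup3(list(char), either(string, list(tup3(bool, bool, bool))), tup3(char, unit, string))

Decompose tup3/3: tup3(E, tup3(list(char), either(S1, T2), tup3(char, unit, string)), S1) ≐ tup3(bool, S2, string),  tup3(T3, T2, char) ≐ tup3(S2, A, char),  tup3(list(tup3(E, E, bool)), nat, list(char)) ≐ tup3(A, nat, T1).
Decompose tup3/3: E ≐ bool,  tup3(list(char), either(S1, T2), tup3(char, unit, string)) ≐ S2,  S1 ≐ string.
Bind E := bool; substituting into the one remaining equation that mentions E gives: tup3(list(tup3(bool, bool, bool)), nat, list(char)) ≐ tup3(A, nat, T1).
Bind S2 := tup3(list(char), either(S1, T2), tup3(char, unit, string)); substituting into the one remaining equation that mentions S2 gives: tup3(T3, T2, char) ≐ tup3(tup3(list(char), either(S1, T2), tup3(char, unit, string)), A, char).
Bind S1 := string; substituting into the one remaining equation that mentions S1 gives: tup3(T3, T2, char) ≐ tup3(tup3(list(char), either(string, T2), tup3(char, unit, string)), A, char). Substituting into the earlier binding gives S2 := tup3(list(char), either(string, T2), tup3(char, unit, string)).
Decompose tup3/3: T3 ≐ tup3(list(char), either(string, T2), tup3(char, unit, string)),  T2 ≐ A,  char ≐ char.
Bind T3 := tup3(list(char), either(string, T2), tup3(char, unit, string)); no other remaining equation mentions T3.
Bind T2 := A; no other remaining equation mentions T2. Substituting into the earlier bindings gives S2 := tup3(list(char), either(string, A), tup3(char, unit, string)), T3 := tup3(list(char), either(string, A), tup3(char, unit, string)).
Delete trivial equation char ≐ char.
Decompose tup3/3: list(tup3(bool, bool, bool)) ≐ A,  nat ≐ nat,  list(char) ≐ T1.
Bind A := list(tup3(bool, bool, bool)); no other remaining equation mentions A. Substituting into the earlier bindings gives S2 := tup3(list(char), either(string, list(tup3(bool, bool, bool))), tup3(char, unit, string)), T3 := tup3(list(char), either(string, list(tup3(bool, bool, bool))), tup3(char, unit, string)), T2 := list(tup3(bool, bool, bool)).
Delete trivial equation nat ≐ nat.
Bind T1 := list(char).
MGU = { E ↦ bool, S2 ↦ tup3(list(char), either(string, list(tup3(bool, bool, bool))), tup3(char, unit, string)), S1 ↦ string, T3 ↦ tup3(list(char), either(string, list(tup3(bool, bool, bool))), tup3(char, unit, string)), T2 ↦ list(tup3(bool, bool, bool)), A ↦ list(tup3(bool, bool, bool)), T1 ↦ list(char) }, so S2 ↦ tup3(list(char), either(string, list(tup3(bool, bool, bool))), tup3(char, unit, string)).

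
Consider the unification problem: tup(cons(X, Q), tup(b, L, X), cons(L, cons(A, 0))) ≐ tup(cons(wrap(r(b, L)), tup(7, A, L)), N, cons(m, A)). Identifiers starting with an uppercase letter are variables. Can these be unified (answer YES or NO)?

Decompose tup/3: cons(X, Q) ≐ cons(wrap(r(b, L)), tup(7, A, L)),  tup(b, L, X) ≐ N,  cons(L, cons(A, 0)) ≐ cons(m, A).
Decompose cons/2: X ≐ wrap(r(b, L)),  Q ≐ tup(7, A, L).
Bind X := wrap(r(b, L)); substituting into the one remaining equation that mentions X gives: tup(b, L, wrap(r(b, L))) ≐ N.
Bind Q := tup(7, A, L); no other remaining equation mentions Q.
Bind N := tup(b, L, wrap(r(b, L))); no other remaining equation mentions N.
Decompose cons/2: L ≐ m,  cons(A, 0) ≐ A.
Bind L := m; no other remaining equation mentions L. Substituting into the earlier bindings gives X := wrap(r(b, m)), Q := tup(7, A, m), N := tup(b, m, wrap(r(b, m))).
Occurs check fails: A occurs in cons(A, 0); the equation A ≐ cons(A, 0) has no finite solution.

NO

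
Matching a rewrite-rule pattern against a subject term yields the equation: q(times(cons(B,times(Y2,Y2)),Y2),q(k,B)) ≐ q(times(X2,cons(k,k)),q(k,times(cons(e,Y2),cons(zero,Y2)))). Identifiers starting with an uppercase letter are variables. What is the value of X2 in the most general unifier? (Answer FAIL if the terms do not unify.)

cons(times(cons(e,cons(k,k)),cons(zero,cons(k,k))),times(cons(k,k),cons(k,k)))

Decompose q/2: times(cons(B,times(Y2,Y2)),Y2) ≐ times(X2,cons(k,k)),  q(k,B) ≐ q(k,times(cons(e,Y2),cons(zero,Y2))).
Decompose times/2: cons(B,times(Y2,Y2)) ≐ X2,  Y2 ≐ cons(k,k).
Bind X2 := cons(B,times(Y2,Y2)); no other remaining equation mentions X2.
Bind Y2 := cons(k,k); substituting into the remaining equation gives: q(k,B) ≐ q(k,times(cons(e,cons(k,k)),cons(zero,cons(k,k)))). Substituting into the earlier binding gives X2 := cons(B,times(cons(k,k),cons(k,k))).
Decompose q/2: k ≐ k,  B ≐ times(cons(e,cons(k,k)),cons(zero,cons(k,k))).
Delete trivial equation k ≐ k.
Bind B := times(cons(e,cons(k,k)),cons(zero,cons(k,k))). Substituting into the earlier binding gives X2 := cons(times(cons(e,cons(k,k)),cons(zero,cons(k,k))),times(cons(k,k),cons(k,k))).
MGU = { X2 ↦ cons(times(cons(e,cons(k,k)),cons(zero,cons(k,k))),times(cons(k,k),cons(k,k))), Y2 ↦ cons(k,k), B ↦ times(cons(e,cons(k,k)),cons(zero,cons(k,k))) }, so X2 ↦ cons(times(cons(e,cons(k,k)),cons(zero,cons(k,k))),times(cons(k,k),cons(k,k))).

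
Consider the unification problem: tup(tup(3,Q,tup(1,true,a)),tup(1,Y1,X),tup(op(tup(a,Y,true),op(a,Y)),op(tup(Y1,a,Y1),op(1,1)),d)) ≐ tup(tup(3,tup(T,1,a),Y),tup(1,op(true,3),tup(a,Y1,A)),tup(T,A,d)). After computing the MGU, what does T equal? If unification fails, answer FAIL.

Decompose tup/3: tup(3,Q,tup(1,true,a)) ≐ tup(3,tup(T,1,a),Y),  tup(1,Y1,X) ≐ tup(1,op(true,3),tup(a,Y1,A)),  tup(op(tup(a,Y,true),op(a,Y)),op(tup(Y1,a,Y1),op(1,1)),d) ≐ tup(T,A,d).
Decompose tup/3: 3 ≐ 3,  Q ≐ tup(T,1,a),  tup(1,true,a) ≐ Y.
Delete trivial equation 3 ≐ 3.
Bind Q := tup(T,1,a); no other remaining equation mentions Q.
Bind Y := tup(1,true,a); substituting into the one remaining equation that mentions Y gives: tup(op(tup(a,tup(1,true,a),true),op(a,tup(1,true,a))),op(tup(Y1,a,Y1),op(1,1)),d) ≐ tup(T,A,d).
Decompose tup/3: 1 ≐ 1,  Y1 ≐ op(true,3),  X ≐ tup(a,Y1,A).
Delete trivial equation 1 ≐ 1.
Bind Y1 := op(true,3); substituting into the remaining equations gives: X ≐ tup(a,op(true,3),A),  tup(op(tup(a,tup(1,true,a),true),op(a,tup(1,true,a))),op(tup(op(true,3),a,op(true,3)),op(1,1)),d) ≐ tup(T,A,d).
Bind X := tup(a,op(true,3),A); no other remaining equation mentions X.
Decompose tup/3: op(tup(a,tup(1,true,a),true),op(a,tup(1,true,a))) ≐ T,  op(tup(op(true,3),a,op(true,3)),op(1,1)) ≐ A,  d ≐ d.
Bind T := op(tup(a,tup(1,true,a),true),op(a,tup(1,true,a))); no other remaining equation mentions T. Substituting into the earlier binding gives Q := tup(op(tup(a,tup(1,true,a),true),op(a,tup(1,true,a))),1,a).
Bind A := op(tup(op(true,3),a,op(true,3)),op(1,1)); no other remaining equation mentions A. Substituting into the earlier binding gives X := tup(a,op(true,3),op(tup(op(true,3),a,op(true,3)),op(1,1))).
Delete trivial equation d ≐ d.
MGU = { Q := tup(op(tup(a,tup(1,true,a),true),op(a,tup(1,true,a))),1,a), Y := tup(1,true,a), Y1 := op(true,3), X := tup(a,op(true,3),op(tup(op(true,3),a,op(true,3)),op(1,1))), T := op(tup(a,tup(1,true,a),true),op(a,tup(1,true,a))), A := op(tup(op(true,3),a,op(true,3)),op(1,1)) }, so T := op(tup(a,tup(1,true,a),true),op(a,tup(1,true,a))).

op(tup(a,tup(1,true,a),true),op(a,tup(1,true,a)))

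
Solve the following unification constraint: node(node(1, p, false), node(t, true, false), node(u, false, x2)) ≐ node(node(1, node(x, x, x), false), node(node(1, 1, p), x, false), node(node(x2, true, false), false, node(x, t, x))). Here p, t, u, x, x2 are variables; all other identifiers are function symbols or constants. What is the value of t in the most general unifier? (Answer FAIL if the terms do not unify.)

node(1, 1, node(true, true, true))

Decompose node/3: node(1, p, false) ≐ node(1, node(x, x, x), false),  node(t, true, false) ≐ node(node(1, 1, p), x, false),  node(u, false, x2) ≐ node(node(x2, true, false), false, node(x, t, x)).
Decompose node/3: 1 ≐ 1,  p ≐ node(x, x, x),  false ≐ false.
Delete trivial equation 1 ≐ 1.
Bind p := node(x, x, x); substituting into the one remaining equation that mentions p gives: node(t, true, false) ≐ node(node(1, 1, node(x, x, x)), x, false).
Delete trivial equation false ≐ false.
Decompose node/3: t ≐ node(1, 1, node(x, x, x)),  true ≐ x,  false ≐ false.
Bind t := node(1, 1, node(x, x, x)); substituting into the one remaining equation that mentions t gives: node(u, false, x2) ≐ node(node(x2, true, false), false, node(x, node(1, 1, node(x, x, x)), x)).
Bind x := true; substituting into the one remaining equation that mentions x gives: node(u, false, x2) ≐ node(node(x2, true, false), false, node(true, node(1, 1, node(true, true, true)), true)). Substituting into the earlier bindings gives p := node(true, true, true), t := node(1, 1, node(true, true, true)).
Delete trivial equation false ≐ false.
Decompose node/3: u ≐ node(x2, true, false),  false ≐ false,  x2 ≐ node(true, node(1, 1, node(true, true, true)), true).
Bind u := node(x2, true, false); no other remaining equation mentions u.
Delete trivial equation false ≐ false.
Bind x2 := node(true, node(1, 1, node(true, true, true)), true). Substituting into the earlier binding gives u := node(node(true, node(1, 1, node(true, true, true)), true), true, false).
MGU = { p ↦ node(true, true, true), t ↦ node(1, 1, node(true, true, true)), x ↦ true, u ↦ node(node(true, node(1, 1, node(true, true, true)), true), true, false), x2 ↦ node(true, node(1, 1, node(true, true, true)), true) }, so t ↦ node(1, 1, node(true, true, true)).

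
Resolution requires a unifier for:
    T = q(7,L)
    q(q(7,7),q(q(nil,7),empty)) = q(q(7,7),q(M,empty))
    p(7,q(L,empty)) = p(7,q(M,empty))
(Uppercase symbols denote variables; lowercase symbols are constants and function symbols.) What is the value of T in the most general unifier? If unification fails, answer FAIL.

Bind T := q(7,L); no other remaining equation mentions T.
Decompose q/2: q(7,7) = q(7,7),  q(q(nil,7),empty) = q(M,empty).
Delete trivial equation q(7,7) = q(7,7).
Decompose q/2: q(nil,7) = M,  empty = empty.
Bind M := q(nil,7); substituting into the one remaining equation that mentions M gives: p(7,q(L,empty)) = p(7,q(q(nil,7),empty)).
Delete trivial equation empty = empty.
Decompose p/2: 7 = 7,  q(L,empty) = q(q(nil,7),empty).
Delete trivial equation 7 = 7.
Decompose q/2: L = q(nil,7),  empty = empty.
Bind L := q(nil,7); no other remaining equation mentions L. Substituting into the earlier binding gives T := q(7,q(nil,7)).
Delete trivial equation empty = empty.
MGU = { T -> q(7,q(nil,7)), M -> q(nil,7), L -> q(nil,7) }, so T -> q(7,q(nil,7)).

q(7,q(nil,7))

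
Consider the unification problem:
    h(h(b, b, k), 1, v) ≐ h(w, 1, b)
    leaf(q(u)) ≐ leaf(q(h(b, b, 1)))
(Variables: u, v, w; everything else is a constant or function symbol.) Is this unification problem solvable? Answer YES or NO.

Decompose h/3: h(b, b, k) ≐ w,  1 ≐ 1,  v ≐ b.
Bind w := h(b, b, k); no other remaining equation mentions w.
Delete trivial equation 1 ≐ 1.
Bind v := b; no other remaining equation mentions v.
Decompose leaf/1: q(u) ≐ q(h(b, b, 1)).
Decompose q/1: u ≐ h(b, b, 1).
Bind u := h(b, b, 1).
No equations remain and no clash or occurs-check failure arose, so a unifier exists.

YES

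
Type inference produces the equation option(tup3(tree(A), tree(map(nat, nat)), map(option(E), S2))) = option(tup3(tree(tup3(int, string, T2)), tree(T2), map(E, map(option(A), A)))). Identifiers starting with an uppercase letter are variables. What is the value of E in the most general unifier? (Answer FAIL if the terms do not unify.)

Decompose option/1: tup3(tree(A), tree(map(nat, nat)), map(option(E), S2)) = tup3(tree(tup3(int, string, T2)), tree(T2), map(E, map(option(A), A))).
Decompose tup3/3: tree(A) = tree(tup3(int, string, T2)),  tree(map(nat, nat)) = tree(T2),  map(option(E), S2) = map(E, map(option(A), A)).
Decompose tree/1: A = tup3(int, string, T2).
Bind A := tup3(int, string, T2); substituting into the one remaining equation that mentions A gives: map(option(E), S2) = map(E, map(option(tup3(int, string, T2)), tup3(int, string, T2))).
Decompose tree/1: map(nat, nat) = T2.
Bind T2 := map(nat, nat); substituting into the remaining equation gives: map(option(E), S2) = map(E, map(option(tup3(int, string, map(nat, nat))), tup3(int, string, map(nat, nat)))). Substituting into the earlier binding gives A := tup3(int, string, map(nat, nat)).
Decompose map/2: option(E) = E,  S2 = map(option(tup3(int, string, map(nat, nat))), tup3(int, string, map(nat, nat))).
Occurs check fails: E occurs in option(E); the equation E = option(E) has no finite solution.

FAIL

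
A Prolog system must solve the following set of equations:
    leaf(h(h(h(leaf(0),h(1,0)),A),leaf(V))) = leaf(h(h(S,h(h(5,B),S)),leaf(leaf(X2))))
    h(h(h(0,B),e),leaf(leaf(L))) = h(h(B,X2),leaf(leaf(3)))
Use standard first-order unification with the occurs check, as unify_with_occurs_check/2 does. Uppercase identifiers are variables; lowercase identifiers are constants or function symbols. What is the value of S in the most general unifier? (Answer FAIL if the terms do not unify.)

FAIL

Decompose leaf/1: h(h(h(leaf(0),h(1,0)),A),leaf(V)) = h(h(S,h(h(5,B),S)),leaf(leaf(X2))).
Decompose h/2: h(h(leaf(0),h(1,0)),A) = h(S,h(h(5,B),S)),  leaf(V) = leaf(leaf(X2)).
Decompose h/2: h(leaf(0),h(1,0)) = S,  A = h(h(5,B),S).
Bind S := h(leaf(0),h(1,0)); substituting into the one remaining equation that mentions S gives: A = h(h(5,B),h(leaf(0),h(1,0))).
Bind A := h(h(5,B),h(leaf(0),h(1,0))); no other remaining equation mentions A.
Decompose leaf/1: V = leaf(X2).
Bind V := leaf(X2); no other remaining equation mentions V.
Decompose h/2: h(h(0,B),e) = h(B,X2),  leaf(leaf(L)) = leaf(leaf(3)).
Decompose h/2: h(0,B) = B,  e = X2.
Occurs check fails: B occurs in h(0,B); the equation B = h(0,B) has no finite solution.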